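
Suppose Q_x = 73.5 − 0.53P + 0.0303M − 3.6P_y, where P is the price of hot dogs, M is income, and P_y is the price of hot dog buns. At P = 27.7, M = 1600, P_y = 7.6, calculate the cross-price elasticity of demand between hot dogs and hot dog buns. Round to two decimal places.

First evaluate Q_x: 73.5 − 0.53(27.7) + 0.0303(1600) − 3.6(7.6) = 73.5 − 14.681 + 48.48 − 27.36 = 79.939.
∂Q_x/∂P_y = −3.6, so E_xy = -3.6·(7.6/79.939) ≈ -0.34.
E_xy < 0: the goods are complements.

-0.34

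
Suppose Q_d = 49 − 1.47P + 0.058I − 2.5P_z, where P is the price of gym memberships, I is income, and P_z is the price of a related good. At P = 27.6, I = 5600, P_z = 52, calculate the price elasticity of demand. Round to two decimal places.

-0.20

At the given point, Q_d = 49 − 1.47(27.6) + 0.058(5600) − 2.5(52) = 49 − 40.572 + 324.8 − 130 = 203.228.
∂Q_d/∂P = −1.47, so E_p = (−1.47)·(27.6/203.228) ≈ -0.20.
|E_p| < 1: demand is inelastic.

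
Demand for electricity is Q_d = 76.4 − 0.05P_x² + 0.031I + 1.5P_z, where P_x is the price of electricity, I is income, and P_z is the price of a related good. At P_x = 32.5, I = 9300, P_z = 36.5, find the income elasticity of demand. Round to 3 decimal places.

Evaluating quantity at (P_x, I, P_z) gives Q_d = 76.4 − 0.05(32.5)² + 0.031(9300) + 1.5(36.5) = 76.4 − 52.8125 + 288.3 + 54.75 = 366.6375.
∂Q_d/∂I = +0.031, so E_I = 0.031·(9300/366.6375) ≈ 0.786.
E_I ∈ (0,1): normal good (necessity).

0.786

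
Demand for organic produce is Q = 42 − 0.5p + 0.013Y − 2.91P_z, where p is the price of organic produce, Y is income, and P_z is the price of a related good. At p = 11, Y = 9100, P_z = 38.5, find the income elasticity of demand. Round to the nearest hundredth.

2.77

Q = 42 − 0.5(11) + 0.013(9100) − 2.91(38.5) = 42 − 5.5 + 118.3 − 112.035 = 42.765.
∂Q/∂Y = +0.013, so E_I = 0.013·(9100/42.765) ≈ 2.77.
E_I > 1: normal good (luxury).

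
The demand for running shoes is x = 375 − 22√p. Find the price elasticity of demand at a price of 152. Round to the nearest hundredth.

At p = 152, x = 103.7658.
dx/dp = −22/(2√p) = −22/(2·12.3288).
Point elasticity E = (dx/dp)·(p/x) = -0.8922 × 152/103.7658 ≈ -1.31.
|E| > 1, so demand is elastic at this price.

-1.31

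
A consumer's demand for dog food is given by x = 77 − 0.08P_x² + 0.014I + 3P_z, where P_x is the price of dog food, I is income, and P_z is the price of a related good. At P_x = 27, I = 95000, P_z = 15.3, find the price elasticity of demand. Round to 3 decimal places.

-0.084

At the given point, x = 77 − 0.08(27)² + 0.014(95000) + 3(15.3) = 77 − 58.32 + 1330 + 45.9 = 1394.58.
∂x/∂P_x = −2·0.08·P_x = -4.32, so E_p = -4.32·(27/1394.58) ≈ -0.084.
|E_p| < 1: demand is inelastic.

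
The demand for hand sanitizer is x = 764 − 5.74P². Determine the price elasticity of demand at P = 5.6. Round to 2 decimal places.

-0.62

At P = 5.6, x = 583.9936.
dx/dP = −2·5.74·P = −64.288.
Point elasticity E = (dx/dP)·(P/x) = -64.288 × 5.6/583.9936 ≈ -0.62.
|E| < 1, so demand is inelastic at this price.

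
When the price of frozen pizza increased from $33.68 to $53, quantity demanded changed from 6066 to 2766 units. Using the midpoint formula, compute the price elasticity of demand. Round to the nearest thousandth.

%ΔQ = (2766 − 6066)/[(6066 + 2766)/2] = -3300/4416 ≈ -0.7473.
%Δp = (53 − 33.68)/[(33.68 + 53)/2] = 19.32/43.34 ≈ 0.4458.
Arc elasticity E = %ΔQ/%Δp ≈ -0.7473/0.4458 ≈ -1.676.
|E| > 1: demand is elastic over this range.

-1.676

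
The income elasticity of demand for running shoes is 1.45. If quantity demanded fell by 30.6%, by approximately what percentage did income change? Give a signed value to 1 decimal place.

-21.1

%ΔQ ≈ E × %ΔI ⇒ %ΔI = %ΔQ / E = (-30.6%)/(1.45) ≈ -21.1%.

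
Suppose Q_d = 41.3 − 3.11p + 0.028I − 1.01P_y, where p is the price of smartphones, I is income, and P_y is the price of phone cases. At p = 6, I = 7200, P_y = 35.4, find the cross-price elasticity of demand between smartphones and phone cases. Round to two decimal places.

-0.19

Evaluating quantity at (p, I, P_y) gives Q_d = 41.3 − 3.11(6) + 0.028(7200) − 1.01(35.4) = 41.3 − 18.66 + 201.6 − 35.754 = 188.486.
∂Q_d/∂P_y = −1.01, so E_xy = -1.01·(35.4/188.486) ≈ -0.19.
E_xy < 0: the goods are complements.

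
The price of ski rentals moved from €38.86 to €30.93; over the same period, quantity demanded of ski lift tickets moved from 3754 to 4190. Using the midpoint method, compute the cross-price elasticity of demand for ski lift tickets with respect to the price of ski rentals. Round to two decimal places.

-0.48

%ΔQ_x = (4190 − 3754)/[(3754+4190)/2] = 436/3972 ≈ 0.1098.
%ΔP_y = (30.93 − 38.86)/[(38.86+30.93)/2] ≈ -0.2273.
E_xy = 0.1098/-0.2273 ≈ -0.48.
E_xy < 0, so ski lift tickets and ski rentals are complements.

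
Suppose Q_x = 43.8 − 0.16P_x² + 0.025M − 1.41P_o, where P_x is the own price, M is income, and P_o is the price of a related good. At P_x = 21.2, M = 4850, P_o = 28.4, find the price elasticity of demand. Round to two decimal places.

-2.71

At the given point, Q_x = 43.8 − 0.16(21.2)² + 0.025(4850) − 1.41(28.4) = 43.8 − 71.9104 + 121.25 − 40.044 = 53.0956.
∂Q_x/∂P_x = −2·0.16·P_x = -6.784, so E_p = -6.784·(21.2/53.0956) ≈ -2.71.
|E_p| > 1: demand is elastic.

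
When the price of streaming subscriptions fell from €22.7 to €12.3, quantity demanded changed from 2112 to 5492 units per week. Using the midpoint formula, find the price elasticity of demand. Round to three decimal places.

%Δq = (5492 − 2112)/[(2112 + 5492)/2] = 3380/3802 ≈ 0.8890.
%ΔP = (12.3 − 22.7)/[(22.7 + 12.3)/2] = -10.4/17.5 ≈ -0.5943.
Arc elasticity E = %Δq/%ΔP ≈ 0.8890/-0.5943 ≈ -1.496.
|E| > 1: demand is elastic over this range.

-1.496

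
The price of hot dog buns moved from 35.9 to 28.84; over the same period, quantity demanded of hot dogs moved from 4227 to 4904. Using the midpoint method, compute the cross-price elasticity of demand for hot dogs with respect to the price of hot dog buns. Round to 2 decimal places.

-0.68

%ΔQ_x = (4904 − 4227)/[(4227+4904)/2] = 677/4565.5 ≈ 0.1483.
%ΔP_y = (28.84 − 35.9)/[(35.9+28.84)/2] ≈ -0.2181.
E_xy = 0.1483/-0.2181 ≈ -0.68.
E_xy < 0, so hot dogs and hot dog buns are complements.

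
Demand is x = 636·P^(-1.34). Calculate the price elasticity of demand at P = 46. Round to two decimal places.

For a Cobb–Douglas (constant-elasticity) form x = A·P^α·…, the elasticity with respect to P equals the exponent α at every point.
Here the exponent on P is -1.34, so the price elasticity of demand is -1.34.

-1.34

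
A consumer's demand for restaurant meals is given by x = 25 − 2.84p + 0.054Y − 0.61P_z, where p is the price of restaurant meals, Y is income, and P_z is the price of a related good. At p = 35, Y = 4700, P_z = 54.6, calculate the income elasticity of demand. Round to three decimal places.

1.737

At the given point, x = 25 − 2.84(35) + 0.054(4700) − 0.61(54.6) = 25 − 99.4 + 253.8 − 33.306 = 146.094.
∂x/∂Y = +0.054, so E_I = 0.054·(4700/146.094) ≈ 1.737.
E_I > 1: normal good (luxury).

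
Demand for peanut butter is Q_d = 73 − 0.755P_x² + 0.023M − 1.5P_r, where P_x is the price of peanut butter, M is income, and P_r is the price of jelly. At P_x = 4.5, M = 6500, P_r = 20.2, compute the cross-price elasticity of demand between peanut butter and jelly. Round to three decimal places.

First evaluate Q_d: 73 − 0.755(4.5)² + 0.023(6500) − 1.5(20.2) = 73 − 15.2888 + 149.5 − 30.3 = 176.9113.
∂Q_d/∂P_r = −1.5, so E_xy = -1.5·(20.2/176.9113) ≈ -0.171.
E_xy < 0: the goods are complements.

-0.171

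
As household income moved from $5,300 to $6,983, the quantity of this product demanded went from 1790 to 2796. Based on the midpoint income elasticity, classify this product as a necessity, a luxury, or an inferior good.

%ΔQ = (2796 − 1790)/[(1790+2796)/2] = 1006/2293 ≈ 0.4387.
%ΔY = (6,983 − 5,300)/[(5,300+6,983)/2] = 1683/6141.5 ≈ 0.2740.
E_I = %ΔQ/%ΔY ≈ 1.601.
E_I > 1: normal good (luxury).

luxury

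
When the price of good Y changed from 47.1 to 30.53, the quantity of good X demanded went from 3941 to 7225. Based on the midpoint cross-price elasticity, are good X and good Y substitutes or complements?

%ΔQ_x = (7225 − 3941)/[(3941+7225)/2] = 3284/5583 ≈ 0.5882.
%ΔP_y = (30.53 − 47.1)/[(47.1+30.53)/2] ≈ -0.4269.
E_xy = 0.5882/-0.4269 ≈ -1.378.
E_xy < 0, so the goods are complements.

complements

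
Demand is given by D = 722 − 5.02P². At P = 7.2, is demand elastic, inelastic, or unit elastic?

At P = 7.2, D = 461.7632.
dD/dP = −2·5.02·P = −72.288.
Point elasticity E = (dD/dP)·(P/D) = -72.288 × 7.2/461.7632 ≈ -1.127.
|E| ≈ 1.127 > 1, so demand is elastic.

elastic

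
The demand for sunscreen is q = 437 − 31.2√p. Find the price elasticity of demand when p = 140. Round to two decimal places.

-2.72

At p = 140, q = 67.8366.
dq/dp = −31.2/(2√p) = −31.2/(2·11.8322).
Point elasticity E = (dq/dp)·(p/q) = -1.3184 × 140/67.8366 ≈ -2.72.
|E| > 1, so demand is elastic at this price.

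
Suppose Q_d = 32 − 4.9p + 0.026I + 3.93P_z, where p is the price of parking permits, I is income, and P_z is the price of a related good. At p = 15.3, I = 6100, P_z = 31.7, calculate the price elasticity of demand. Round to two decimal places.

At the given point, Q_d = 32 − 4.9(15.3) + 0.026(6100) + 3.93(31.7) = 32 − 74.97 + 158.6 + 124.581 = 240.211.
∂Q_d/∂p = −4.9, so E_p = (−4.9)·(15.3/240.211) ≈ -0.31.
|E_p| < 1: demand is inelastic.

-0.31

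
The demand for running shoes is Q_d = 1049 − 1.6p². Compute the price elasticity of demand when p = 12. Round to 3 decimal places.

-0.563

At p = 12, Q_d = 818.6.
dQ_d/dp = −2·1.6·p = −38.4.
Point elasticity E = (dQ_d/dp)·(p/Q_d) = -38.4 × 12/818.6 ≈ -0.563.
|E| < 1, so demand is inelastic at this price.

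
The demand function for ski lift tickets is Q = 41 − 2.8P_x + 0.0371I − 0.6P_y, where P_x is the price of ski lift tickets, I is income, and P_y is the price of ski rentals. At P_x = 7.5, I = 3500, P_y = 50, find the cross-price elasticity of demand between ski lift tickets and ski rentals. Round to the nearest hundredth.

First evaluate Q: 41 − 2.8(7.5) + 0.0371(3500) − 0.6(50) = 41 − 21 + 129.85 − 30 = 119.85.
∂Q/∂P_y = −0.6, so E_xy = -0.6·(50/119.85) ≈ -0.25.
E_xy < 0: the goods are complements.

-0.25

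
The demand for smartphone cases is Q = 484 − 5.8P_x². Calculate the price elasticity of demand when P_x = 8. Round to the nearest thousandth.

At P_x = 8, Q = 112.8.
dQ/dP_x = −2·5.8·P_x = −92.8.
Point elasticity E = (dQ/dP_x)·(P_x/Q) = -92.8 × 8/112.8 ≈ -6.582.
|E| > 1, so demand is elastic at this price.

-6.582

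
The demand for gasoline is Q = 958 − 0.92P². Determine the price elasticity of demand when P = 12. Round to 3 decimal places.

At P = 12, Q = 825.52.
dQ/dP = −2·0.92·P = −22.08.
Point elasticity E = (dQ/dP)·(P/Q) = -22.08 × 12/825.52 ≈ -0.321.
|E| < 1, so demand is inelastic at this price.

-0.321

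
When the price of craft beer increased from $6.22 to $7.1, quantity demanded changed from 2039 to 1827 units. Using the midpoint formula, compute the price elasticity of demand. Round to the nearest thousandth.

%ΔQ = (1827 − 2039)/[(2039 + 1827)/2] = -212/1933 ≈ -0.1097.
%ΔP = (7.1 − 6.22)/[(6.22 + 7.1)/2] = 0.88/6.66 ≈ 0.1321.
Arc elasticity E = %ΔQ/%ΔP ≈ -0.1097/0.1321 ≈ -0.830.
|E| < 1: demand is inelastic over this range.

-0.830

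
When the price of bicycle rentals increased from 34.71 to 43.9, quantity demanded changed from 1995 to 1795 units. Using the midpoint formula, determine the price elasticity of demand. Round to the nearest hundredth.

%ΔQ = (1795 − 1995)/[(1995 + 1795)/2] = -200/1895 ≈ -0.1055.
%Δp = (43.9 − 34.71)/[(34.71 + 43.9)/2] = 9.19/39.305 ≈ 0.2338.
Arc elasticity E = %ΔQ/%Δp ≈ -0.1055/0.2338 ≈ -0.45.
|E| < 1: demand is inelastic over this range.

-0.45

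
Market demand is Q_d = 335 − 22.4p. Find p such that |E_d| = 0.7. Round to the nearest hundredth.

6.16

Set −bp/(a − bp) = −0.7 ⇒ bp = 0.7(a − bp) ⇒ bp(1+0.7) = 0.7·a.
p = 0.7·335/(22.4·1.7) ≈ 6.16.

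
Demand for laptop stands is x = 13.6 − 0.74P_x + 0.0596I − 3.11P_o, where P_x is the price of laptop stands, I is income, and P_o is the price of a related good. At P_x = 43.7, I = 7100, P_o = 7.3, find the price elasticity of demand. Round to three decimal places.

-0.085

Evaluating quantity at (P_x, I, P_o) gives x = 13.6 − 0.74(43.7) + 0.0596(7100) − 3.11(7.3) = 13.6 − 32.338 + 423.16 − 22.703 = 381.719.
∂x/∂P_x = −0.74, so E_p = (−0.74)·(43.7/381.719) ≈ -0.085.
|E_p| < 1: demand is inelastic.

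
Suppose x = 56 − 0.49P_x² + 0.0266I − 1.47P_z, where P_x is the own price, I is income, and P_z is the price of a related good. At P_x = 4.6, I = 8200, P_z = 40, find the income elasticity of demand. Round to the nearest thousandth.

1.064

At the given point, x = 56 − 0.49(4.6)² + 0.0266(8200) − 1.47(40) = 56 − 10.3684 + 218.12 − 58.8 = 204.9516.
∂x/∂I = +0.0266, so E_I = 0.0266·(8200/204.9516) ≈ 1.064.
E_I > 1: normal good (luxury).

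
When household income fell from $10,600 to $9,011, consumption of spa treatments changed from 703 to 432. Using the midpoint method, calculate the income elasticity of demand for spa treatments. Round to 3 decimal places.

%ΔQ = (432 − 703)/[(703+432)/2] = -271/567.5 ≈ -0.4775.
%ΔI = (9,011 − 10,600)/[(10,600+9,011)/2] = -1589/9805.5 ≈ -0.1621.
E_I = %ΔQ/%ΔI ≈ 2.947.
E_I > 1: normal good (luxury).

2.947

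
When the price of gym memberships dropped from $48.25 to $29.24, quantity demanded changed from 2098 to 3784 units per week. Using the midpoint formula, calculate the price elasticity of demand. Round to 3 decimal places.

-1.168

%ΔQ = (3784 − 2098)/[(2098 + 3784)/2] = 1686/2941 ≈ 0.5733.
%Δp = (29.24 − 48.25)/[(48.25 + 29.24)/2] = -19.01/38.745 ≈ -0.4906.
Arc elasticity E = %ΔQ/%Δp ≈ 0.5733/-0.4906 ≈ -1.168.
|E| > 1: demand is elastic over this range.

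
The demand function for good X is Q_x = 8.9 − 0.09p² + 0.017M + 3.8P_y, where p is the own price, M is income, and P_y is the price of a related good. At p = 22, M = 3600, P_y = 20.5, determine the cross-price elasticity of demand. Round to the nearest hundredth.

Evaluating quantity at (p, M, P_y) gives Q_x = 8.9 − 0.09(22)² + 0.017(3600) + 3.8(20.5) = 8.9 − 43.56 + 61.2 + 77.9 = 104.44.
∂Q_x/∂P_y = +3.8, so E_xy = 3.8·(20.5/104.44) ≈ 0.75.
E_xy > 0: the goods are substitutes.

0.75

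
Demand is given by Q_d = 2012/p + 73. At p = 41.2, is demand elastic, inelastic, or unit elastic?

inelastic

At p = 41.2, Q_d = 121.835.
dQ_d/dp = −2012/p² = −1.1853.
Point elasticity E = (dQ_d/dp)·(p/Q_d) = -1.1853 × 41.2/121.835 ≈ -0.401.
|E| ≈ 0.401 < 1, so demand is inelastic.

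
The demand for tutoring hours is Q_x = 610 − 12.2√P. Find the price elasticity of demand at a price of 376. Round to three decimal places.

At P = 376, Q_x = 373.4332.
dQ_x/dP = −12.2/(2√P) = −12.2/(2·19.3907).
Point elasticity E = (dQ_x/dP)·(P/Q_x) = -0.3146 × 376/373.4332 ≈ -0.317.
|E| < 1, so demand is inelastic at this price.

-0.317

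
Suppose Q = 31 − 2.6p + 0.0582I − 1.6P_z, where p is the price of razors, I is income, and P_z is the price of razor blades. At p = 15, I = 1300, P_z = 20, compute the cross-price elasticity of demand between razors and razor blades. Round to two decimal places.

At the given point, Q = 31 − 2.6(15) + 0.0582(1300) − 1.6(20) = 31 − 39 + 75.66 − 32 = 35.66.
∂Q/∂P_z = −1.6, so E_xy = -1.6·(20/35.66) ≈ -0.90.
E_xy < 0: the goods are complements.

-0.90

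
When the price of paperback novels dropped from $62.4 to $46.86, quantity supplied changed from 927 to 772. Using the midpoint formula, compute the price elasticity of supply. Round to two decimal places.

%ΔQ = (772 − 927)/[(927 + 772)/2] = -155/849.5 ≈ -0.1825.
%Δp = (46.86 − 62.4)/[(62.4 + 46.86)/2] = -15.54/54.63 ≈ -0.2845.
Arc elasticity E = %ΔQ/%Δp ≈ -0.1825/-0.2845 ≈ 0.64.
|E| < 1: supply is inelastic over this range.

0.64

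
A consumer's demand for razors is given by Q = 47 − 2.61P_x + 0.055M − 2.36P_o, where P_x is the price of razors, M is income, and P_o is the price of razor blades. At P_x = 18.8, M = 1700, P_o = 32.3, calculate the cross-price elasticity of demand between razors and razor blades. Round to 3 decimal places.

-5.014

First evaluate Q: 47 − 2.61(18.8) + 0.055(1700) − 2.36(32.3) = 47 − 49.068 + 93.5 − 76.228 = 15.204.
∂Q/∂P_o = −2.36, so E_xy = -2.36·(32.3/15.204) ≈ -5.014.
E_xy < 0: the goods are complements.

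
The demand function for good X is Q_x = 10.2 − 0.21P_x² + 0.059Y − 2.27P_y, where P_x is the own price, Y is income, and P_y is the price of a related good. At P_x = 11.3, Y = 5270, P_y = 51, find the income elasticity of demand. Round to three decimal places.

First evaluate Q_x: 10.2 − 0.21(11.3)² + 0.059(5270) − 2.27(51) = 10.2 − 26.8149 + 310.93 − 115.77 = 178.5451.
∂Q_x/∂Y = +0.059, so E_I = 0.059·(5270/178.5451) ≈ 1.741.
E_I > 1: normal good (luxury).

1.741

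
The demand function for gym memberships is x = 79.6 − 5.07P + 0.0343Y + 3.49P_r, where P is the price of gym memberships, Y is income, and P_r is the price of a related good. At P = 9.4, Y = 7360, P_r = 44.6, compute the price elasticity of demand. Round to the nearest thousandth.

-0.108

First evaluate x: 79.6 − 5.07(9.4) + 0.0343(7360) + 3.49(44.6) = 79.6 − 47.658 + 252.448 + 155.654 = 440.044.
∂x/∂P = −5.07, so E_p = (−5.07)·(9.4/440.044) ≈ -0.108.
|E_p| < 1: demand is inelastic.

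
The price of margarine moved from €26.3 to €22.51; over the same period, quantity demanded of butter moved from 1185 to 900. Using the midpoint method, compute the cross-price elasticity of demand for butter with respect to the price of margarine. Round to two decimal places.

%ΔQ_x = (900 − 1185)/[(1185+900)/2] = -285/1042.5 ≈ -0.2734.
%ΔP_y = (22.51 − 26.3)/[(26.3+22.51)/2] ≈ -0.1553.
E_xy = -0.2734/-0.1553 ≈ 1.76.
E_xy > 0, so butter and margarine are substitutes.

1.76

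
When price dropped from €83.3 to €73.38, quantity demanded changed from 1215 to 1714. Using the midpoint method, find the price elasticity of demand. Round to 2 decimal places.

-2.69

%Δq = (1714 − 1215)/[(1215 + 1714)/2] = 499/1464.5 ≈ 0.3407.
%ΔP = (73.38 − 83.3)/[(83.3 + 73.38)/2] = -9.92/78.34 ≈ -0.1266.
Arc elasticity E = %Δq/%ΔP ≈ 0.3407/-0.1266 ≈ -2.69.
|E| > 1: demand is elastic over this range.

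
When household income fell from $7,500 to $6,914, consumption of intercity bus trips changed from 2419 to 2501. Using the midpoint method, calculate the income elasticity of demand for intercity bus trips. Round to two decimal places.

-0.41

%ΔQ = (2501 − 2419)/[(2419+2501)/2] = 82/2460 ≈ 0.0333.
%ΔM = (6,914 − 7,500)/[(7,500+6,914)/2] = -586/7207 ≈ -0.0813.
E_I = %ΔQ/%ΔM ≈ -0.41.
E_I < 0: inferior good.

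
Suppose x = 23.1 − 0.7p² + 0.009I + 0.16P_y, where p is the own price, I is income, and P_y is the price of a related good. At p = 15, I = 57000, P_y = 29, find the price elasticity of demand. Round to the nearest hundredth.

-0.82

First evaluate x: 23.1 − 0.7(15)² + 0.009(57000) + 0.16(29) = 23.1 − 157.5 + 513 + 4.64 = 383.24.
∂x/∂p = −2·0.7·p = -21, so E_p = -21·(15/383.24) ≈ -0.82.
|E_p| < 1: demand is inelastic.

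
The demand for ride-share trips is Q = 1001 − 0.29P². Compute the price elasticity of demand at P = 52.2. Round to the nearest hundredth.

At P = 52.2, Q = 210.7964.
dQ/dP = −2·0.29·P = −30.276.
Point elasticity E = (dQ/dP)·(P/Q) = -30.276 × 52.2/210.7964 ≈ -7.50.
|E| > 1, so demand is elastic at this price.

-7.50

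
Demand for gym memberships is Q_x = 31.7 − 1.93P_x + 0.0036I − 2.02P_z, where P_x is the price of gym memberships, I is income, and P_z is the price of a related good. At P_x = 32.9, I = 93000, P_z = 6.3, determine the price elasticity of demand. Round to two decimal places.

-0.22

Substituting, Q_x = 31.7 − 1.93(32.9) + 0.0036(93000) − 2.02(6.3) = 31.7 − 63.497 + 334.8 − 12.726 = 290.277.
∂Q_x/∂P_x = −1.93, so E_p = (−1.93)·(32.9/290.277) ≈ -0.22.
|E_p| < 1: demand is inelastic.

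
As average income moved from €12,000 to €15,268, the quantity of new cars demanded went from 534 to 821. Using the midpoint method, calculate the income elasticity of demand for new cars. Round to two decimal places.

1.77

%ΔQ = (821 − 534)/[(534+821)/2] = 287/677.5 ≈ 0.4236.
%ΔM = (15,268 − 12,000)/[(12,000+15,268)/2] = 3268/13634 ≈ 0.2397.
E_I = %ΔQ/%ΔM ≈ 1.77.
E_I > 1: normal good (luxury).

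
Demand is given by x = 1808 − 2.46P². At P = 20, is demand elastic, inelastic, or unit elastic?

elastic

At P = 20, x = 824.
dx/dP = −2·2.46·P = −98.4.
Point elasticity E = (dx/dP)·(P/x) = -98.4 × 20/824 ≈ -2.388.
|E| ≈ 2.388 > 1, so demand is elastic.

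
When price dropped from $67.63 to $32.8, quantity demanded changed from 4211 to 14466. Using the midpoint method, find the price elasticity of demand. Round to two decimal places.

-1.58

%Δq = (14466 − 4211)/[(4211 + 14466)/2] = 10255/9338.5 ≈ 1.0981.
%ΔP = (32.8 − 67.63)/[(67.63 + 32.8)/2] = -34.83/50.215 ≈ -0.6936.
Arc elasticity E = %Δq/%ΔP ≈ 1.0981/-0.6936 ≈ -1.58.
|E| > 1: demand is elastic over this range.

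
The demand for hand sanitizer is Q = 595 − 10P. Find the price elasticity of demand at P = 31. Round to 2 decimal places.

-1.09

At P = 31, Q = 285.
dQ/dP = −10.
Point elasticity E = (dQ/dP)·(P/Q) = -10 × 31/285 ≈ -1.09.
|E| > 1, so demand is elastic at this price.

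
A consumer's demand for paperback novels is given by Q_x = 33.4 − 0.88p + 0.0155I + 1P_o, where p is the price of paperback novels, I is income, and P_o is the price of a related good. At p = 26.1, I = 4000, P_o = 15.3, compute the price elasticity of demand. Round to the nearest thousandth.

First evaluate Q_x: 33.4 − 0.88(26.1) + 0.0155(4000) + 1(15.3) = 33.4 − 22.968 + 62 + 15.3 = 87.732.
∂Q_x/∂p = −0.88, so E_p = (−0.88)·(26.1/87.732) ≈ -0.262.
|E_p| < 1: demand is inelastic.

-0.262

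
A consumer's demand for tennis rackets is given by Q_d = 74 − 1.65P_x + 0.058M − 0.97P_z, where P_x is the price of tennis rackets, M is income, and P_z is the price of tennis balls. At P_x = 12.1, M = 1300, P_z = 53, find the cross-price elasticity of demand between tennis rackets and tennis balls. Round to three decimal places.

At the given point, Q_d = 74 − 1.65(12.1) + 0.058(1300) − 0.97(53) = 74 − 19.965 + 75.4 − 51.41 = 78.025.
∂Q_d/∂P_z = −0.97, so E_xy = -0.97·(53/78.025) ≈ -0.659.
E_xy < 0: the goods are complements.

-0.659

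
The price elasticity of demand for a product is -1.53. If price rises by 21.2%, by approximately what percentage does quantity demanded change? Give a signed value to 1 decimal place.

-32.4

%ΔQ ≈ E × %ΔP = (-1.53) × (21.2%) ≈ -32.4%.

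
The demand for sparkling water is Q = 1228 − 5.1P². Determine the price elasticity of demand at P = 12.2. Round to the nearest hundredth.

-3.24

At P = 12.2, Q = 468.916.
dQ/dP = −2·5.1·P = −124.44.
Point elasticity E = (dQ/dP)·(P/Q) = -124.44 × 12.2/468.916 ≈ -3.24.
|E| > 1, so demand is elastic at this price.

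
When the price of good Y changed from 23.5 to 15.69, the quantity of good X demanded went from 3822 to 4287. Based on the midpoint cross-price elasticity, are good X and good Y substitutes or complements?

%ΔQ_x = (4287 − 3822)/[(3822+4287)/2] = 465/4054.5 ≈ 0.1147.
%ΔP_y = (15.69 − 23.5)/[(23.5+15.69)/2] ≈ -0.3986.
E_xy = 0.1147/-0.3986 ≈ -0.288.
E_xy < 0, so the goods are complements.

complements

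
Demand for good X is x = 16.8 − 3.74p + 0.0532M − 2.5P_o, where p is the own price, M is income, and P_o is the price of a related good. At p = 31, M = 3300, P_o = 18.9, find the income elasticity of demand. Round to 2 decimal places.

6.02

Substituting, x = 16.8 − 3.74(31) + 0.0532(3300) − 2.5(18.9) = 16.8 − 115.94 + 175.56 − 47.25 = 29.17.
∂x/∂M = +0.0532, so E_I = 0.0532·(3300/29.17) ≈ 6.02.
E_I > 1: normal good (luxury).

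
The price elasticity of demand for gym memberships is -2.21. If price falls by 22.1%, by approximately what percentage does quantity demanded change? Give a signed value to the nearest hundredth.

%ΔQ ≈ E × %ΔP = (-2.21) × (-22.1%) ≈ 48.84%.

48.84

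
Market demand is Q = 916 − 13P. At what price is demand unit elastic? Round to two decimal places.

For linear demand Q = a − bP, E = −bP/(a − bP). |E| = 1 ⇒ bP = a − bP ⇒ P = a/(2b).
P = 916/(2·13) ≈ 35.23.

35.23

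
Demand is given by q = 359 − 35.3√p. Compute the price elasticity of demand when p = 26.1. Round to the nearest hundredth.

At p = 26.1, q = 178.6588.
dq/dp = −35.3/(2√p) = −35.3/(2·5.1088).
Point elasticity E = (dq/dp)·(p/q) = -3.4548 × 26.1/178.6588 ≈ -0.50.
|E| < 1, so demand is inelastic at this price.

-0.50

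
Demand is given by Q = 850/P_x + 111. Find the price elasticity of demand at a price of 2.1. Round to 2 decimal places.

At P_x = 2.1, Q = 515.7619.
dQ/dP_x = −850/P_x² = −192.7438.
Point elasticity E = (dQ/dP_x)·(P_x/Q) = -192.7438 × 2.1/515.7619 ≈ -0.78.
|E| < 1, so demand is inelastic at this price.

-0.78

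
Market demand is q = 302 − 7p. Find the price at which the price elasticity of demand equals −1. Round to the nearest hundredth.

21.57

For linear demand q = a − bp, E = −bp/(a − bp). |E| = 1 ⇒ bp = a − bp ⇒ p = a/(2b).
p = 302/(2·7) ≈ 21.57.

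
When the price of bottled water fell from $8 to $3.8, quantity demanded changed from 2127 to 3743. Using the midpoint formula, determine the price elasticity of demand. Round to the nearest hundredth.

-0.77

%Δq = (3743 − 2127)/[(2127 + 3743)/2] = 1616/2935 ≈ 0.5506.
%Δp = (3.8 − 8)/[(8 + 3.8)/2] = -4.2/5.9 ≈ -0.7119.
Arc elasticity E = %Δq/%Δp ≈ 0.5506/-0.7119 ≈ -0.77.
|E| < 1: demand is inelastic over this range.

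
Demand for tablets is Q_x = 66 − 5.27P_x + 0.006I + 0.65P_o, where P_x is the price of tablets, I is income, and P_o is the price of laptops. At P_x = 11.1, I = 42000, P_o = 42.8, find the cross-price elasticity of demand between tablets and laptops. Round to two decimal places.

0.10

First evaluate Q_x: 66 − 5.27(11.1) + 0.006(42000) + 0.65(42.8) = 66 − 58.497 + 252 + 27.82 = 287.323.
∂Q_x/∂P_o = +0.65, so E_xy = 0.65·(42.8/287.323) ≈ 0.10.
E_xy > 0: the goods are substitutes.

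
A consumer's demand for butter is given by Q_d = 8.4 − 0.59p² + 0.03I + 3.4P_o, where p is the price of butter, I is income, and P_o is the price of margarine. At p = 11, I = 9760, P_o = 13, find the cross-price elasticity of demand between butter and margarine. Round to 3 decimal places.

At the given point, Q_d = 8.4 − 0.59(11)² + 0.03(9760) + 3.4(13) = 8.4 − 71.39 + 292.8 + 44.2 = 274.01.
∂Q_d/∂P_o = +3.4, so E_xy = 3.4·(13/274.01) ≈ 0.161.
E_xy > 0: the goods are substitutes.

0.161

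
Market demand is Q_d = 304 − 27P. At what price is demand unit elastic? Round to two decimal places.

For linear demand Q_d = a − bP, E = −bP/(a − bP). |E| = 1 ⇒ bP = a − bP ⇒ P = a/(2b).
P = 304/(2·27) ≈ 5.63.

5.63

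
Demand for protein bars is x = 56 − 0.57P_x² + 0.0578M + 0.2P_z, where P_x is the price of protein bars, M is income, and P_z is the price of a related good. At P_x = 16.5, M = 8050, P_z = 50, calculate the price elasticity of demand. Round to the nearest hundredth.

-0.83

First evaluate x: 56 − 0.57(16.5)² + 0.0578(8050) + 0.2(50) = 56 − 155.1825 + 465.29 + 10 = 376.1075.
∂x/∂P_x = −2·0.57·P_x = -18.81, so E_p = -18.81·(16.5/376.1075) ≈ -0.83.
|E_p| < 1: demand is inelastic.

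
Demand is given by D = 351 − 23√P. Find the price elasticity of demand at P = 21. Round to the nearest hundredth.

-0.21

At P = 21, D = 245.6008.
dD/dP = −23/(2√P) = −23/(2·4.5826).
Point elasticity E = (dD/dP)·(P/D) = -2.5095 × 21/245.6008 ≈ -0.21.
|E| < 1, so demand is inelastic at this price.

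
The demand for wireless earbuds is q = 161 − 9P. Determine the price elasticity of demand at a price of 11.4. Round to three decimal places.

-1.757

At P = 11.4, q = 58.4.
dq/dP = −9.
Point elasticity E = (dq/dP)·(P/q) = -9 × 11.4/58.4 ≈ -1.757.
|E| > 1, so demand is elastic at this price.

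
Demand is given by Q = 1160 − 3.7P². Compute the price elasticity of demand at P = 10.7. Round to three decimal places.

At P = 10.7, Q = 736.387.
dQ/dP = −2·3.7·P = −79.18.
Point elasticity E = (dQ/dP)·(P/Q) = -79.18 × 10.7/736.387 ≈ -1.151.
|E| > 1, so demand is elastic at this price.

-1.151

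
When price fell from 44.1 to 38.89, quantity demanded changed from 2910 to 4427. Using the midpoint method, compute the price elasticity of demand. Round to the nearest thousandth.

-3.293

%Δq = (4427 − 2910)/[(2910 + 4427)/2] = 1517/3668.5 ≈ 0.4135.
%Δp = (38.89 − 44.1)/[(44.1 + 38.89)/2] = -5.21/41.495 ≈ -0.1256.
Arc elasticity E = %Δq/%Δp ≈ 0.4135/-0.1256 ≈ -3.293.
|E| > 1: demand is elastic over this range.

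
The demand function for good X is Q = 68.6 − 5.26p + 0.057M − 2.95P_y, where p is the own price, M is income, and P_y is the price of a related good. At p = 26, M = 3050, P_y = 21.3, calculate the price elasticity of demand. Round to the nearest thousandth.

Evaluating quantity at (p, M, P_y) gives Q = 68.6 − 5.26(26) + 0.057(3050) − 2.95(21.3) = 68.6 − 136.76 + 173.85 − 62.835 = 42.855.
∂Q/∂p = −5.26, so E_p = (−5.26)·(26/42.855) ≈ -3.191.
|E_p| > 1: demand is elastic.

-3.191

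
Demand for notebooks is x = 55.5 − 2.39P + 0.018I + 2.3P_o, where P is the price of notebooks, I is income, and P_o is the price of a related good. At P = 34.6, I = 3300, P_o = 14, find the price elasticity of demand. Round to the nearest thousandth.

Substituting, x = 55.5 − 2.39(34.6) + 0.018(3300) + 2.3(14) = 55.5 − 82.694 + 59.4 + 32.2 = 64.406.
∂x/∂P = −2.39, so E_p = (−2.39)·(34.6/64.406) ≈ -1.284.
|E_p| > 1: demand is elastic.

-1.284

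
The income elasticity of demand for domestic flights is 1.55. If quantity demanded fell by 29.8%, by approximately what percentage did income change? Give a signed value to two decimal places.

-19.23

%ΔQ ≈ E × %ΔI ⇒ %ΔI = %ΔQ / E = (-29.8%)/(1.55) ≈ -19.23%.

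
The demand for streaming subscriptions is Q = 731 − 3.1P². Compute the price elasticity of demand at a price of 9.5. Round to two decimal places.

At P = 9.5, Q = 451.225.
dQ/dP = −2·3.1·P = −58.9.
Point elasticity E = (dQ/dP)·(P/Q) = -58.9 × 9.5/451.225 ≈ -1.24.
|E| > 1, so demand is elastic at this price.

-1.24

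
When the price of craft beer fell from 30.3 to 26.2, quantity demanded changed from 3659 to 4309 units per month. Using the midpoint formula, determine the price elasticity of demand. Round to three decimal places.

%Δq = (4309 − 3659)/[(3659 + 4309)/2] = 650/3984 ≈ 0.1632.
%Δp = (26.2 − 30.3)/[(30.3 + 26.2)/2] = -4.1/28.25 ≈ -0.1451.
Arc elasticity E = %Δq/%Δp ≈ 0.1632/-0.1451 ≈ -1.124.
|E| > 1: demand is elastic over this range.

-1.124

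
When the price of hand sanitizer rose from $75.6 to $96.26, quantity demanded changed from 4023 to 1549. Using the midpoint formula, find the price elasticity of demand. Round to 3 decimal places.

%Δq = (1549 − 4023)/[(4023 + 1549)/2] = -2474/2786 ≈ -0.8880.
%ΔP = (96.26 − 75.6)/[(75.6 + 96.26)/2] = 20.66/85.93 ≈ 0.2404.
Arc elasticity E = %Δq/%ΔP ≈ -0.8880/0.2404 ≈ -3.693.
|E| > 1: demand is elastic over this range.

-3.693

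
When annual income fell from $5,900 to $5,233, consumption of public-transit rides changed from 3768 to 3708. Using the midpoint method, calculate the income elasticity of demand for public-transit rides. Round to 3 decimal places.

%ΔQ = (3708 − 3768)/[(3768+3708)/2] = -60/3738 ≈ -0.0161.
%ΔM = (5,233 − 5,900)/[(5,900+5,233)/2] = -667/5566.5 ≈ -0.1198.
E_I = %ΔQ/%ΔM ≈ 0.134.
E_I ∈ (0,1): normal good (necessity).

0.134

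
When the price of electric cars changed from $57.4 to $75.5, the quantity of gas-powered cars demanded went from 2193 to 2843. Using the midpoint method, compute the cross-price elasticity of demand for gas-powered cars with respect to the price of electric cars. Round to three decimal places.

%ΔQ_x = (2843 − 2193)/[(2193+2843)/2] = 650/2518 ≈ 0.2581.
%ΔP_y = (75.5 − 57.4)/[(57.4+75.5)/2] ≈ 0.2724.
E_xy = 0.2581/0.2724 ≈ 0.948.
E_xy > 0, so gas-powered cars and electric cars are substitutes.

0.948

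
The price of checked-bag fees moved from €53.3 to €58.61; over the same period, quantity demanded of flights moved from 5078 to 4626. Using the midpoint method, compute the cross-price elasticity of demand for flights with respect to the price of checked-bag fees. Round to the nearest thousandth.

%ΔQ_x = (4626 − 5078)/[(5078+4626)/2] = -452/4852 ≈ -0.0932.
%ΔP_y = (58.61 − 53.3)/[(53.3+58.61)/2] ≈ 0.0949.
E_xy = -0.0932/0.0949 ≈ -0.982.
E_xy < 0, so flights and checked-bag fees are complements.

-0.982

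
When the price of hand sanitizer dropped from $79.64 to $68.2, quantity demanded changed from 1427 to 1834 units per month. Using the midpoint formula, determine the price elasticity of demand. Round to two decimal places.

%Δq = (1834 − 1427)/[(1427 + 1834)/2] = 407/1630.5 ≈ 0.2496.
%ΔP = (68.2 − 79.64)/[(79.64 + 68.2)/2] = -11.44/73.92 ≈ -0.1548.
Arc elasticity E = %Δq/%ΔP ≈ 0.2496/-0.1548 ≈ -1.61.
|E| > 1: demand is elastic over this range.

-1.61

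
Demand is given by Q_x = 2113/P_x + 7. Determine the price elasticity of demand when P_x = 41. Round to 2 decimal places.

-0.88

At P_x = 41, Q_x = 58.5366.
dQ_x/dP_x = −2113/P_x² = −1.257.
Point elasticity E = (dQ_x/dP_x)·(P_x/Q_x) = -1.257 × 41/58.5366 ≈ -0.88.
|E| < 1, so demand is inelastic at this price.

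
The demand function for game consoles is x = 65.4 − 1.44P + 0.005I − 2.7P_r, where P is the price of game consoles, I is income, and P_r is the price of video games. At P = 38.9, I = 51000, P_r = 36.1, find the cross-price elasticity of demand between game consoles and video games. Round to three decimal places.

Substituting, x = 65.4 − 1.44(38.9) + 0.005(51000) − 2.7(36.1) = 65.4 − 56.016 + 255 − 97.47 = 166.914.
∂x/∂P_r = −2.7, so E_xy = -2.7·(36.1/166.914) ≈ -0.584.
E_xy < 0: the goods are complements.

-0.584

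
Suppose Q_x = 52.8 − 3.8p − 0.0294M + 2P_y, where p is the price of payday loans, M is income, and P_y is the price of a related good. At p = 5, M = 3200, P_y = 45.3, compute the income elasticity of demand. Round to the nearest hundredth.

-3.10

Q_x = 52.8 − 3.8(5) − 0.0294(3200) + 2(45.3) = 52.8 − 19 − 94.08 + 90.6 = 30.32.
∂Q_x/∂M = −0.0294, so E_I = -0.0294·(3200/30.32) ≈ -3.10.
E_I < 0: inferior good.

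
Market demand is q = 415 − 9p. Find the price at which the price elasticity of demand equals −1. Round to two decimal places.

23.06

For linear demand q = a − bp, E = −bp/(a − bp). |E| = 1 ⇒ bp = a − bp ⇒ p = a/(2b).
p = 415/(2·9) ≈ 23.06.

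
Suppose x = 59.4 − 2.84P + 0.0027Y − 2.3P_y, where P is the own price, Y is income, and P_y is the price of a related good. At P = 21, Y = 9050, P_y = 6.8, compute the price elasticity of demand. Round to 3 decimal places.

-6.971

First evaluate x: 59.4 − 2.84(21) + 0.0027(9050) − 2.3(6.8) = 59.4 − 59.64 + 24.435 − 15.64 = 8.555.
∂x/∂P = −2.84, so E_p = (−2.84)·(21/8.555) ≈ -6.971.
|E_p| > 1: demand is elastic.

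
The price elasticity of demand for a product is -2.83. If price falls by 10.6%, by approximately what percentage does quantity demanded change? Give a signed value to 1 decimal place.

30.0

%ΔQ ≈ E × %ΔP = (-2.83) × (-10.6%) ≈ 30.0%.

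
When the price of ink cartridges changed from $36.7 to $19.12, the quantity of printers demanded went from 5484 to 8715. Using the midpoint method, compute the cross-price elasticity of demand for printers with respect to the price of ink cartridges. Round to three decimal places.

-0.723

%ΔQ_x = (8715 − 5484)/[(5484+8715)/2] = 3231/7099.5 ≈ 0.4551.
%ΔP_y = (19.12 − 36.7)/[(36.7+19.12)/2] ≈ -0.6299.
E_xy = 0.4551/-0.6299 ≈ -0.723.
E_xy < 0, so printers and ink cartridges are complements.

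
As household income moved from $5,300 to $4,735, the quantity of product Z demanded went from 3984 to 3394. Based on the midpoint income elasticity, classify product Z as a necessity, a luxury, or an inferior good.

%ΔQ = (3394 − 3984)/[(3984+3394)/2] = -590/3689 ≈ -0.1599.
%ΔM = (4,735 − 5,300)/[(5,300+4,735)/2] = -565/5017.5 ≈ -0.1126.
E_I = %ΔQ/%ΔM ≈ 1.420.
E_I > 1: normal good (luxury).

luxury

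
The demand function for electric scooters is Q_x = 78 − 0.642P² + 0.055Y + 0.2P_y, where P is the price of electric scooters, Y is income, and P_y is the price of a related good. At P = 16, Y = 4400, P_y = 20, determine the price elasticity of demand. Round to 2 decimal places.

-2.06

Substituting, Q_x = 78 − 0.642(16)² + 0.055(4400) + 0.2(20) = 78 − 164.352 + 242 + 4 = 159.648.
∂Q_x/∂P = −2·0.642·P = -20.544, so E_p = -20.544·(16/159.648) ≈ -2.06.
|E_p| > 1: demand is elastic.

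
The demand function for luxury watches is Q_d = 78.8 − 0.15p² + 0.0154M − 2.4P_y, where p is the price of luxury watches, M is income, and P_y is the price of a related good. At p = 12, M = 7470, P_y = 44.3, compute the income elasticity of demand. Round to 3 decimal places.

1.745

Q_d = 78.8 − 0.15(12)² + 0.0154(7470) − 2.4(44.3) = 78.8 − 21.6 + 115.038 − 106.32 = 65.918.
∂Q_d/∂M = +0.0154, so E_I = 0.0154·(7470/65.918) ≈ 1.745.
E_I > 1: normal good (luxury).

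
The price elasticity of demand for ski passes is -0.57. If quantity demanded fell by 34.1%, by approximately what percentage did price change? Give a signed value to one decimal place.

59.8

%ΔQ ≈ E × %ΔP ⇒ %ΔP = %ΔQ / E = (-34.1%)/(-0.57) ≈ 59.8%.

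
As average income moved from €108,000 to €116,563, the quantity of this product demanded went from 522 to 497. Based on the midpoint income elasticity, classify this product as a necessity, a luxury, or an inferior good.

inferior

%ΔQ = (497 − 522)/[(522+497)/2] = -25/509.5 ≈ -0.0491.
%ΔM = (116,563 − 108,000)/[(108,000+116,563)/2] = 8563/112281.5 ≈ 0.0763.
E_I = %ΔQ/%ΔM ≈ -0.643.
E_I < 0: inferior good.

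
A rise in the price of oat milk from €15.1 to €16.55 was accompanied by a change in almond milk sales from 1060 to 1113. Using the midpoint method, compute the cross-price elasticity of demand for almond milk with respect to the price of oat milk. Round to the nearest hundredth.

0.53

%ΔQ_x = (1113 − 1060)/[(1060+1113)/2] = 53/1086.5 ≈ 0.0488.
%ΔP_y = (16.55 − 15.1)/[(15.1+16.55)/2] ≈ 0.0916.
E_xy = 0.0488/0.0916 ≈ 0.53.
E_xy > 0, so almond milk and oat milk are substitutes.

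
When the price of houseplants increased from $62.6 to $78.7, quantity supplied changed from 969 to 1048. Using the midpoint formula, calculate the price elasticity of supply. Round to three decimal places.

%ΔQ = (1048 − 969)/[(969 + 1048)/2] = 79/1008.5 ≈ 0.0783.
%Δp = (78.7 − 62.6)/[(62.6 + 78.7)/2] = 16.1/70.65 ≈ 0.2279.
Arc elasticity E = %ΔQ/%Δp ≈ 0.0783/0.2279 ≈ 0.344.
|E| < 1: supply is inelastic over this range.

0.344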